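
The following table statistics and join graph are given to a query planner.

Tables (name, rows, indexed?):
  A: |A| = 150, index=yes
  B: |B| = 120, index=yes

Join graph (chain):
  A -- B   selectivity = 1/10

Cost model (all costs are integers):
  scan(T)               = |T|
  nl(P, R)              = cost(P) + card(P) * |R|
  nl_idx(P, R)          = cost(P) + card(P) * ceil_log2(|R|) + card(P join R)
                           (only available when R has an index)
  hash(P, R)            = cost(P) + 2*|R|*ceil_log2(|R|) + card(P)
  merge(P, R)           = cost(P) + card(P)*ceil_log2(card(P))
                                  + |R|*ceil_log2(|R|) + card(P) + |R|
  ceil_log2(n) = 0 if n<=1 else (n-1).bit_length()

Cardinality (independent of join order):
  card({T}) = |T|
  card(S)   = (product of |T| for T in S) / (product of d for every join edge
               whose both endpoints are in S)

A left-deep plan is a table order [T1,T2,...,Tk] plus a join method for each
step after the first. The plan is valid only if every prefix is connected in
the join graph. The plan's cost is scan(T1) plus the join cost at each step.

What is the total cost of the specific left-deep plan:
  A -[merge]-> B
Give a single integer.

step 1: scan A: cost=150, card=150
step 2: join B via merge
    card(P join B) = 150*120/(10) = 1800
    cost = 150 + 150*8 + 120*7 + 150 + 120 = 2460

2460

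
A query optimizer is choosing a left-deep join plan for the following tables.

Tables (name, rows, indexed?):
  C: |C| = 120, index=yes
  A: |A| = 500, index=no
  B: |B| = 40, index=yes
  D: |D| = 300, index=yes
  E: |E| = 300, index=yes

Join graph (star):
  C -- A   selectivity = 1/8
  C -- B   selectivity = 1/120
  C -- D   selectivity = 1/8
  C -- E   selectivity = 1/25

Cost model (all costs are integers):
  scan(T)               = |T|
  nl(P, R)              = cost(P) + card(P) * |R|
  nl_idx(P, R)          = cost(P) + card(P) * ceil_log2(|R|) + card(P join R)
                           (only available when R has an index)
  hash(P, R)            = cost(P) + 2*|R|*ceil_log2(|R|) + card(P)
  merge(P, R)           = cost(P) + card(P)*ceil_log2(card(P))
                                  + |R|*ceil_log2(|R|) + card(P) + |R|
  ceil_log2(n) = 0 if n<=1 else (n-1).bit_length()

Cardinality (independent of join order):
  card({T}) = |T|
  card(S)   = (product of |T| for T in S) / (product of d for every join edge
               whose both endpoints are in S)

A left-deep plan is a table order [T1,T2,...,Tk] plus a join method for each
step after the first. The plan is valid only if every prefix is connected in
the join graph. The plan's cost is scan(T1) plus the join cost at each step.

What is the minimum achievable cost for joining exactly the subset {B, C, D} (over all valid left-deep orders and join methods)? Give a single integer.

Selinger DP over subsets of {B,C,D}:
  {C}: scan cost=120, card=120
  {B}: scan cost=40, card=40
  {D}: scan cost=300, card=300
  {BC}: card=40; try (C,nl_idx)→360, (B,hash)→720, (B,nl_idx)→880, (C,merge)→1280, (B,merge)→1360, (C,hash)→1760 …(+2); best=360 via (C,nl_idx)
  {CD}: card=4500; try (C,hash)→2280, (D,merge)→4080, (C,merge)→4260, (D,hash)→5640, (D,nl_idx)→5700, (C,nl_idx)→6900 …(+2); best=2280 via (C,hash)
  {BCD}: card=1500; try (D,nl_idx)→2220, (D,merge)→3640, (D,hash)→5800, (B,hash)→7260, (D,nl)→12360, (B,nl_idx)→30780 …(+2); best=2220 via (D,nl_idx)

2220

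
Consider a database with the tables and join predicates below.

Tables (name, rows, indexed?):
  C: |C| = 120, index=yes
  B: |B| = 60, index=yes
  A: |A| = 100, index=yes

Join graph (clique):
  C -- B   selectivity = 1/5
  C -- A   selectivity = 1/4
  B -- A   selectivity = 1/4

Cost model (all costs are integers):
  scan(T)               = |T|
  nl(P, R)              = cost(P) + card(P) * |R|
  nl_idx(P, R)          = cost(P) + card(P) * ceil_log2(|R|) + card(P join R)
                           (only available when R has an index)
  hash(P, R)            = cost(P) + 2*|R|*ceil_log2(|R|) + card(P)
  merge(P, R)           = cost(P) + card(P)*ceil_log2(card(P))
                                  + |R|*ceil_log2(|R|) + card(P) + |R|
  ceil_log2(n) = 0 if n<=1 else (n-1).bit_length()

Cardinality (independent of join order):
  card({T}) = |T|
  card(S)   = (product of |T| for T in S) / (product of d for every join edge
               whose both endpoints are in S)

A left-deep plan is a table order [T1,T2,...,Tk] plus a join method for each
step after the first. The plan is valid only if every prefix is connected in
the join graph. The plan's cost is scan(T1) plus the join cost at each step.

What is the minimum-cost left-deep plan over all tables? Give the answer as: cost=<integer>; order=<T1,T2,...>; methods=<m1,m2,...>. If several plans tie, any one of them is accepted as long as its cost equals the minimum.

cost=3800; order=C,B,A; methods=hash,hash

Selinger DP (subsets sized 1..n):
  {C}: scan cost=120, card=120
  {B}: scan cost=60, card=60
  {A}: scan cost=100, card=100
  {BC}: card=1440; try (B,hash)→960, (C,merge)→1440, (B,merge)→1500, (C,hash)→1800, (C,nl_idx)→1920, (B,nl_idx)→2280 …(+2); best=960 via (B,hash)
  {AC}: card=3000; try (A,hash)→1640, (C,merge)→1860, (C,hash)→1880, (A,merge)→1880, (C,nl_idx)→3800, (A,nl_idx)→3960 …(+2); best=1640 via (A,hash)
  {AB}: card=1500; try (B,hash)→920, (A,merge)→1280, (B,merge)→1320, (A,hash)→1520, (A,nl_idx)→1980, (B,nl_idx)→2200 …(+2); best=920 via (B,hash)
  {ABC}: card=9000; try (A,hash)→3800, (C,hash)→4100, (B,hash)→5360, (A,merge)→19040, (C,merge)→19880, (A,nl_idx)→20040 …(+6); best=3800 via (A,hash)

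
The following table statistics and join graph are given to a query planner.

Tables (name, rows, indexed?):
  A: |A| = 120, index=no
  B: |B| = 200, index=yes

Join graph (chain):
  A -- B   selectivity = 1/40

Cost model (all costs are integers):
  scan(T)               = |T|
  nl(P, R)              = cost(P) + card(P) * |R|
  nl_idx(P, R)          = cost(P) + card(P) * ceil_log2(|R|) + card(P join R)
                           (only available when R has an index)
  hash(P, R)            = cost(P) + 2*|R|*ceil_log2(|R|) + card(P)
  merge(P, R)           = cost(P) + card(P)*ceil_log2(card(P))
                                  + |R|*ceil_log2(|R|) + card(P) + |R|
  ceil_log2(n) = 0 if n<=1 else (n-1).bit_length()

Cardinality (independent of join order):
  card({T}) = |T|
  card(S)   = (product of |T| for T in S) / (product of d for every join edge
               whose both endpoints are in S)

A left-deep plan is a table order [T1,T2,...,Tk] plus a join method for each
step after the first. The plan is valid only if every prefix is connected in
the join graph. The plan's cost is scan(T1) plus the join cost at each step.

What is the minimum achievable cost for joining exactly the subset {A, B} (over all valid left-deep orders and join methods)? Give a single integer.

Selinger DP over subsets of {A,B}:
  {A}: scan cost=120, card=120
  {B}: scan cost=200, card=200
  {AB}: card=600; try (B,nl_idx)→1680, (A,hash)→2080, (B,merge)→2880, (A,merge)→2960, (B,hash)→3440, (B,nl)→24120 …(+1); best=1680 via (B,nl_idx)

1680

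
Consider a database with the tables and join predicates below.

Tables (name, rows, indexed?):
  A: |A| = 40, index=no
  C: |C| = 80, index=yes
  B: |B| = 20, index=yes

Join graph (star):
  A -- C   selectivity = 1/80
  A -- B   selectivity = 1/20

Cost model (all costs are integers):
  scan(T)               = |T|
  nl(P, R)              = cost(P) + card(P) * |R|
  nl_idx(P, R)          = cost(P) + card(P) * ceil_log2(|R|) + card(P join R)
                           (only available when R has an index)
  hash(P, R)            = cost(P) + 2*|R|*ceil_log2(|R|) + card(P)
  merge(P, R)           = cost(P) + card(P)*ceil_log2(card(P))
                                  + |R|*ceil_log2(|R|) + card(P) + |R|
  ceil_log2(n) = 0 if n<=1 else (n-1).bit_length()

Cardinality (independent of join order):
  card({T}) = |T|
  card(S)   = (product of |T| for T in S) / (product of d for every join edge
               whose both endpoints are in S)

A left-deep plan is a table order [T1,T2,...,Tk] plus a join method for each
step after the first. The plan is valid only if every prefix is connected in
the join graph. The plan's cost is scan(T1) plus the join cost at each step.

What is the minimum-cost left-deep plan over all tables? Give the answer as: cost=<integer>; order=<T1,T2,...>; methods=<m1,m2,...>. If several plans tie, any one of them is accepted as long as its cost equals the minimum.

Selinger DP (subsets sized 1..n):
  {A}: scan cost=40, card=40
  {C}: scan cost=80, card=80
  {B}: scan cost=20, card=20
  {AC}: card=40; try (C,nl_idx)→360, (A,hash)→640, (C,merge)→960, (A,merge)→1000, (C,hash)→1200, (C,nl)→3240 …(+1); best=360 via (C,nl_idx)
  {AB}: card=40; try (B,hash)→280, (B,nl_idx)→280, (A,merge)→420, (B,merge)→440, (A,hash)→520, (A,nl)→820 …(+1); best=280 via (B,hash)
  {ABC}: card=40; try (C,nl_idx)→600, (B,hash)→600, (B,nl_idx)→600, (B,merge)→760, (B,nl)→1160, (C,merge)→1200 …(+2); best=600 via (C,nl_idx)

cost=600; order=A,B,C; methods=hash,nl_idx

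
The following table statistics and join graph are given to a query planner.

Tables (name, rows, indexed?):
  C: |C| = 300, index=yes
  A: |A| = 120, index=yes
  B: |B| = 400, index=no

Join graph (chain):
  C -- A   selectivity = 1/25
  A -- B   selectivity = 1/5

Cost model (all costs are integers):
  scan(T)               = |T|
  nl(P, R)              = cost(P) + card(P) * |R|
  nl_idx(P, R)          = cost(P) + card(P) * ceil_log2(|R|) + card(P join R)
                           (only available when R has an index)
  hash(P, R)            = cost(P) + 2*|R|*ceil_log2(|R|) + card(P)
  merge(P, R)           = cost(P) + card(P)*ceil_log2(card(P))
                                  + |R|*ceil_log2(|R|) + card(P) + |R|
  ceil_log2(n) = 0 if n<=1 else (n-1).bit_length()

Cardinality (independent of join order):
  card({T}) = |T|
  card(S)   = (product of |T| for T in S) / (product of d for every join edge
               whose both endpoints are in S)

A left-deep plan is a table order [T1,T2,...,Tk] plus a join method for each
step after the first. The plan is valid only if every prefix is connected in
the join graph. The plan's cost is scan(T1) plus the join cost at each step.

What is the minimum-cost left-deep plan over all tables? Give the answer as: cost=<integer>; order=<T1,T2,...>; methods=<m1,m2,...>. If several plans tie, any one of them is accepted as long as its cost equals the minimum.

cost=10920; order=C,A,B; methods=hash,hash

Selinger DP (subsets sized 1..n):
  {C}: scan cost=300, card=300
  {A}: scan cost=120, card=120
  {B}: scan cost=400, card=400
  {AC}: card=1440; try (A,hash)→2280, (C,nl_idx)→2640, (A,nl_idx)→3840, (C,merge)→4080, (A,merge)→4260, (C,hash)→5640 …(+2); best=2280 via (A,hash)
  {AB}: card=9600; try (A,hash)→2480, (B,merge)→5080, (A,merge)→5360, (B,hash)→7440, (A,nl_idx)→12800, (B,nl)→48120 …(+1); best=2480 via (A,hash)
  {ABC}: card=115200; try (B,hash)→10920, (C,hash)→17480, (B,merge)→23560, (C,merge)→149480, (C,nl_idx)→204080, (B,nl)→578280 …(+1); best=10920 via (B,hash)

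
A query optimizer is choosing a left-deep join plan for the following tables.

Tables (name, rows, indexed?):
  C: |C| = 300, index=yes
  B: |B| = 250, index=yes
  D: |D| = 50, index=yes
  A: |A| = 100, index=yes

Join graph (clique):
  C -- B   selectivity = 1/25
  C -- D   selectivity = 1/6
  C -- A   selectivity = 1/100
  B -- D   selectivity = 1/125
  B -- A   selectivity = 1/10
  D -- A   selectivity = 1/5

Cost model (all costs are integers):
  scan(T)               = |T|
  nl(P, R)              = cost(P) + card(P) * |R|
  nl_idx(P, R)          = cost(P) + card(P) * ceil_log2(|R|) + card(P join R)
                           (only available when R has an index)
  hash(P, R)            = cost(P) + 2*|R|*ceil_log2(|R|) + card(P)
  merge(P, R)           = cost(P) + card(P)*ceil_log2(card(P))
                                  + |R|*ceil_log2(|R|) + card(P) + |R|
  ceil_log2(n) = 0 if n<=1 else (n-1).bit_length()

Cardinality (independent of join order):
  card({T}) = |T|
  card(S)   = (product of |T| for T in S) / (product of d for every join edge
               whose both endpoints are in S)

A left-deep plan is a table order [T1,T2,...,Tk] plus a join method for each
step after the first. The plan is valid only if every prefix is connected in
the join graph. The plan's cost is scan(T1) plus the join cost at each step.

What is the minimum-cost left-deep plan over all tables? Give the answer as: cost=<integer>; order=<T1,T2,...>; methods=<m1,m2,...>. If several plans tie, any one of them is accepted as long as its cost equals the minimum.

Selinger DP (subsets sized 1..n):
  {C}: scan cost=300, card=300
  {B}: scan cost=250, card=250
  {D}: scan cost=50, card=50
  {A}: scan cost=100, card=100
  {BC}: card=3000; try (B,hash)→4600, (C,merge)→5500, (C,nl_idx)→5500, (B,merge)→5550, (B,nl_idx)→5700, (C,hash)→5900 …(+2); best=4600 via (B,hash)
  {CD}: card=2500; try (D,hash)→1200, (C,nl_idx)→3000, (C,merge)→3400, (D,merge)→3650, (D,nl_idx)→4600, (C,hash)→5500 …(+2); best=1200 via (D,hash)
  {AC}: card=300; try (C,nl_idx)→1300, (A,hash)→2000, (A,nl_idx)→2700, (C,merge)→3900, (A,merge)→4100, (C,hash)→5600 …(+2); best=1300 via (C,nl_idx)
  {BD}: card=100; try (B,nl_idx)→550, (D,hash)→1100, (D,nl_idx)→1850, (B,merge)→2650, (D,merge)→2850, (B,hash)→4100 …(+2); best=550 via (B,nl_idx)
  {AB}: card=2500; try (A,hash)→1900, (B,merge)→3150, (A,merge)→3300, (B,nl_idx)→3400, (B,hash)→4200, (A,nl_idx)→4500 …(+2); best=1900 via (A,hash)
  {AD}: card=1000; try (D,hash)→800, (A,merge)→1200, (D,merge)→1250, (A,nl_idx)→1400, (A,hash)→1500, (D,nl_idx)→1700 …(+2); best=800 via (D,hash)
  {BCD}: card=200; try (C,nl_idx)→1650, (C,merge)→4350, (C,hash)→6050, (B,hash)→7700, (D,hash)→8200, (B,nl_idx)→21400 …(+6); best=1650 via (C,nl_idx)
  {ABC}: card=300; try (B,nl_idx)→4000, (B,hash)→5600, (B,merge)→6550, (A,hash)→9000, (C,hash)→9800, (C,nl_idx)→24700 …(+6); best=4000 via (B,nl_idx)
  {ACD}: card=500; try (D,hash)→2200, (D,nl_idx)→3600, (D,merge)→4650, (A,hash)→5100, (C,hash)→7200, (C,nl_idx)→10300 …(+6); best=2200 via (D,hash)
  {ABD}: card=200; try (A,nl_idx)→1450, (A,hash)→2050, (A,merge)→2150, (D,hash)→5000, (B,hash)→5800, (B,nl_idx)→9000 …(+6); best=1450 via (A,nl_idx)
  {ABCD}: card=4; try (A,nl_idx)→3054, (A,hash)→3250, (C,nl_idx)→3254, (A,merge)→4250, (D,hash)→4900, (D,nl_idx)→5804 …(+10); best=3054 via (A,nl_idx)

cost=3054; order=D,B,C,A; methods=nl_idx,nl_idx,nl_idx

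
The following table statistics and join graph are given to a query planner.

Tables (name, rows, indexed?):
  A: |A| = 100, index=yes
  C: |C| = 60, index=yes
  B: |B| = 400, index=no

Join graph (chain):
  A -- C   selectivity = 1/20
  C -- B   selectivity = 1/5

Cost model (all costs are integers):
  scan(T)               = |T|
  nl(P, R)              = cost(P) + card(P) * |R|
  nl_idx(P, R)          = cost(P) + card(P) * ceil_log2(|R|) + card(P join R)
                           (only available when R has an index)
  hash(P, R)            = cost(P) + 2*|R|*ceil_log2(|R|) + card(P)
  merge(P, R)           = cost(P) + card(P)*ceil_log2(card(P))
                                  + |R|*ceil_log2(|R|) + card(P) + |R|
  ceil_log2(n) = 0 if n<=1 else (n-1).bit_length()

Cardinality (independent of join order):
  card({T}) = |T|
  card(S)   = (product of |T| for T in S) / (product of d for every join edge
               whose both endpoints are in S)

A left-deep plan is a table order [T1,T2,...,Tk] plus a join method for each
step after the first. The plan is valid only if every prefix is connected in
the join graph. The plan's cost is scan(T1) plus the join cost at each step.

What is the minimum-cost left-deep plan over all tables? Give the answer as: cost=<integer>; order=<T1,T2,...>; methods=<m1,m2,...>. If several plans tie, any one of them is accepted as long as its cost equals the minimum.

Selinger DP (subsets sized 1..n):
  {A}: scan cost=100, card=100
  {C}: scan cost=60, card=60
  {B}: scan cost=400, card=400
  {AC}: card=300; try (A,nl_idx)→780, (C,hash)→920, (C,nl_idx)→1000, (A,merge)→1280, (C,merge)→1320, (A,hash)→1520 …(+2); best=780 via (A,nl_idx)
  {BC}: card=4800; try (C,hash)→1520, (B,merge)→4480, (C,merge)→4820, (B,hash)→7320, (C,nl_idx)→7600, (B,nl)→24060 …(+1); best=1520 via (C,hash)
  {ABC}: card=24000; try (A,hash)→7720, (B,merge)→7780, (B,hash)→8280, (A,nl_idx)→59120, (A,merge)→69520, (B,nl)→120780 …(+1); best=7720 via (A,hash)

cost=7720; order=B,C,A; methods=hash,hash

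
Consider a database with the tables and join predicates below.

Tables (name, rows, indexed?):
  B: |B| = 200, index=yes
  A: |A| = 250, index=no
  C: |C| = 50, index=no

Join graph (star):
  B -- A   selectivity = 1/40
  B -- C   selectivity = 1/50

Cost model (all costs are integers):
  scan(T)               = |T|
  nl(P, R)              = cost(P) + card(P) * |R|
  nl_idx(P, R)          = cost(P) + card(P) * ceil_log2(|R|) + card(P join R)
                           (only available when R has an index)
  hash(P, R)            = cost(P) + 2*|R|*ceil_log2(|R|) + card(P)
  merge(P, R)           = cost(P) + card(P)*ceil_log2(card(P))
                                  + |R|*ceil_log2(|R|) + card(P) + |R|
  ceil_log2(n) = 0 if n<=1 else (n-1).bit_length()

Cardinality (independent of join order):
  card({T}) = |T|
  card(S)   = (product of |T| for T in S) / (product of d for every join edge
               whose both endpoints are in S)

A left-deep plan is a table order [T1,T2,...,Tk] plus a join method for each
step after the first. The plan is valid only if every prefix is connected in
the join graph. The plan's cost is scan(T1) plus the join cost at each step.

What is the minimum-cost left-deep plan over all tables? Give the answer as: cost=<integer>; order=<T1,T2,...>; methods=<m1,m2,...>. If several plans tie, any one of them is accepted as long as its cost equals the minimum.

cost=4700; order=C,B,A; methods=nl_idx,merge

Selinger DP (subsets sized 1..n):
  {B}: scan cost=200, card=200
  {A}: scan cost=250, card=250
  {C}: scan cost=50, card=50
  {AB}: card=1250; try (B,nl_idx)→3500, (B,hash)→3700, (A,merge)→4250, (B,merge)→4300, (A,hash)→4400, (A,nl)→50200 …(+1); best=3500 via (B,nl_idx)
  {BC}: card=200; try (B,nl_idx)→650, (C,hash)→1000, (B,merge)→2200, (C,merge)→2350, (B,hash)→3300, (B,nl)→10050 …(+1); best=650 via (B,nl_idx)
  {ABC}: card=1250; try (A,merge)→4700, (A,hash)→4850, (C,hash)→5350, (C,merge)→18850, (A,nl)→50650, (C,nl)→66000; best=4700 via (A,merge)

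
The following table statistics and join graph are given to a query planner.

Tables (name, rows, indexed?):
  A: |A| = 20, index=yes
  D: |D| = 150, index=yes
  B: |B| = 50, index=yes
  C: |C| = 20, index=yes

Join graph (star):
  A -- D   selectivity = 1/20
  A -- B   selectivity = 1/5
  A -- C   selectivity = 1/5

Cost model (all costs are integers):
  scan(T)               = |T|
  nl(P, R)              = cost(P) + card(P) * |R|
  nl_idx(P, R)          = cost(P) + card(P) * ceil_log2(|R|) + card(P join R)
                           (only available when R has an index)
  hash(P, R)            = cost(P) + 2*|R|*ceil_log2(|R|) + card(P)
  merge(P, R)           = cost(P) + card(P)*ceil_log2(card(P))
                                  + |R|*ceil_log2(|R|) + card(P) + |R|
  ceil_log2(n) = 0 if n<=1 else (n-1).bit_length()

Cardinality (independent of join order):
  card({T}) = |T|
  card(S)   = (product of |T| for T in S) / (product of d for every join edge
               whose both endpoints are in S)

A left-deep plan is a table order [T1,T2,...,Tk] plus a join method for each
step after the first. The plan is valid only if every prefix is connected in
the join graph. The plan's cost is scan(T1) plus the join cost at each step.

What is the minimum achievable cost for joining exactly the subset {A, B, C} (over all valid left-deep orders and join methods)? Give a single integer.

Selinger DP over subsets of {A,B,C}:
  {A}: scan cost=20, card=20
  {B}: scan cost=50, card=50
  {C}: scan cost=20, card=20
  {AB}: card=200; try (A,hash)→300, (B,nl_idx)→340, (B,merge)→490, (A,nl_idx)→500, (A,merge)→520, (B,hash)→640 …(+2); best=300 via (A,hash)
  {AC}: card=80; try (C,nl_idx)→200, (A,nl_idx)→200, (C,hash)→240, (A,hash)→240, (C,merge)→260, (A,merge)→260 …(+2); best=200 via (C,nl_idx)
  {ABC}: card=800; try (C,hash)→700, (B,hash)→880, (B,merge)→1190, (B,nl_idx)→1480, (C,nl_idx)→2100, (C,merge)→2220 …(+2); best=700 via (C,hash)

700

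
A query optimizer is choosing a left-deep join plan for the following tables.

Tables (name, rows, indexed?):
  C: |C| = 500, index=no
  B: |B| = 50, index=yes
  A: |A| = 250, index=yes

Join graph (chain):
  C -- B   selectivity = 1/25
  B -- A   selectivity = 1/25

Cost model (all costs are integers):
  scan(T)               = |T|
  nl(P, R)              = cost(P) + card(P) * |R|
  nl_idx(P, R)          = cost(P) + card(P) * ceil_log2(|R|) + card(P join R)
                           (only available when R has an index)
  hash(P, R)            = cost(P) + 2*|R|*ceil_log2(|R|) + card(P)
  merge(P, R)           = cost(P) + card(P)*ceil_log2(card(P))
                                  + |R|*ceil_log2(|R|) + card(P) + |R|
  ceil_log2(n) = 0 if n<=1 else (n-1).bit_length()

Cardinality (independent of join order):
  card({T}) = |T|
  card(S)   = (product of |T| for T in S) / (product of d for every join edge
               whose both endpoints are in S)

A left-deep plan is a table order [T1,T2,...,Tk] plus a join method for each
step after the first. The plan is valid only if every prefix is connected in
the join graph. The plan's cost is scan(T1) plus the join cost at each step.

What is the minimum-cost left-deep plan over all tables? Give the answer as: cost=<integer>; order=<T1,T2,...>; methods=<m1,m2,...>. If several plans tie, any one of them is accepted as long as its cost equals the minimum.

cost=6600; order=C,B,A; methods=hash,hash

Selinger DP (subsets sized 1..n):
  {C}: scan cost=500, card=500
  {B}: scan cost=50, card=50
  {A}: scan cost=250, card=250
  {BC}: card=1000; try (B,hash)→1600, (B,nl_idx)→4500, (C,merge)→5400, (B,merge)→5850, (C,hash)→9100, (C,nl)→25050 …(+1); best=1600 via (B,hash)
  {AB}: card=500; try (A,nl_idx)→950, (B,hash)→1100, (B,nl_idx)→2250, (A,merge)→2650, (B,merge)→2850, (A,hash)→4100 …(+2); best=950 via (A,nl_idx)
  {ABC}: card=10000; try (A,hash)→6600, (C,hash)→10450, (C,merge)→10950, (A,merge)→14850, (A,nl_idx)→19600, (C,nl)→250950 …(+1); best=6600 via (A,hash)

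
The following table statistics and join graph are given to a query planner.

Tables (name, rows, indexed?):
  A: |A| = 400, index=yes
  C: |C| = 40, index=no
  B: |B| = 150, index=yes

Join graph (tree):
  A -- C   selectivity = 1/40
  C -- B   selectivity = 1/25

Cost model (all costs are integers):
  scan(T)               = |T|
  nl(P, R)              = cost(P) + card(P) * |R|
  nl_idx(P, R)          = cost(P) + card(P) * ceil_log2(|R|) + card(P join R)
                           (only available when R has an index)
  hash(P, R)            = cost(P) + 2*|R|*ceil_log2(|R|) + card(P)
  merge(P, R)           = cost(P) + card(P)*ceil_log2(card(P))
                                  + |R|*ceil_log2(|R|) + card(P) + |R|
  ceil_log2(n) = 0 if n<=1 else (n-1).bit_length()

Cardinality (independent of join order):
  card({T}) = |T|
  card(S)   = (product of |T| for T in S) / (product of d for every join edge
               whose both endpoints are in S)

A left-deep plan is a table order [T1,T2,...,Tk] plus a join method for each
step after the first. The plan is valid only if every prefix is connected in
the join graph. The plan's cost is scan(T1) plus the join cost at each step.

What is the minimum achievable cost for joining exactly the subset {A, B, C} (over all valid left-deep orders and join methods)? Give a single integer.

3600

Selinger DP over subsets of {A,B,C}:
  {A}: scan cost=400, card=400
  {C}: scan cost=40, card=40
  {B}: scan cost=150, card=150
  {AC}: card=400; try (A,nl_idx)→800, (C,hash)→1280, (A,merge)→4320, (C,merge)→4680, (A,hash)→7280, (A,nl)→16040 …(+1); best=800 via (A,nl_idx)
  {BC}: card=240; try (B,nl_idx)→600, (C,hash)→780, (B,merge)→1670, (C,merge)→1780, (B,hash)→2480, (B,nl)→6040 …(+1); best=600 via (B,nl_idx)
  {ABC}: card=2400; try (B,hash)→3600, (A,nl_idx)→5160, (B,merge)→6150, (B,nl_idx)→6400, (A,merge)→6760, (A,hash)→8040 …(+2); best=3600 via (B,hash)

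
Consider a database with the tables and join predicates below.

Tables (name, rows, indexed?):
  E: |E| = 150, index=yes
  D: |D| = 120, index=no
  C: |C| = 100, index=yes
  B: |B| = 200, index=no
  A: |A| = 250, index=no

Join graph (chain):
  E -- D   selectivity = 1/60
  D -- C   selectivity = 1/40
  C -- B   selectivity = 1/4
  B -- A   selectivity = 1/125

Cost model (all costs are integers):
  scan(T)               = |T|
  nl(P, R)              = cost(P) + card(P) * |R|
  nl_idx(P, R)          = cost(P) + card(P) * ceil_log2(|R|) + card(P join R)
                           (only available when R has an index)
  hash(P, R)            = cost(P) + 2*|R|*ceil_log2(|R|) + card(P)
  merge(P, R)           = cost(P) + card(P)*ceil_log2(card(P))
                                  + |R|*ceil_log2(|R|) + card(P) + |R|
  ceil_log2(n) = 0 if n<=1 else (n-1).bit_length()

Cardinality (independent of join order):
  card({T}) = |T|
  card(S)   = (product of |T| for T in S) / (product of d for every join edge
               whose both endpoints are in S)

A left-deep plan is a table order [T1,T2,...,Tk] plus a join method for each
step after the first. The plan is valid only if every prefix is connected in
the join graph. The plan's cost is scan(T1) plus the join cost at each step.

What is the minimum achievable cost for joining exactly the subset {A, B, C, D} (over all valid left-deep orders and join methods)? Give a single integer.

Selinger DP over subsets of {A,B,C,D}:
  {D}: scan cost=120, card=120
  {C}: scan cost=100, card=100
  {B}: scan cost=200, card=200
  {A}: scan cost=250, card=250
  {CD}: card=300; try (C,nl_idx)→1260, (C,hash)→1640, (D,merge)→1860, (D,hash)→1880, (C,merge)→1880, (D,nl)→12100 …(+1); best=1260 via (C,nl_idx)
  {BC}: card=5000; try (C,hash)→1800, (B,merge)→2700, (C,merge)→2800, (B,hash)→3400, (C,nl_idx)→6600, (B,nl)→20100 …(+1); best=1800 via (C,hash)
  {AB}: card=400; try (B,hash)→3700, (A,merge)→4250, (B,merge)→4300, (A,hash)→4400, (A,nl)→50200, (B,nl)→50250; best=3700 via (B,hash)
  {BCD}: card=15000; try (B,hash)→4760, (B,merge)→6060, (D,hash)→8480, (B,nl)→61260, (D,merge)→72760, (D,nl)→601800; best=4760 via (B,hash)
  {ABC}: card=10000; try (C,hash)→5500, (C,merge)→8500, (A,hash)→10800, (C,nl_idx)→16500, (C,nl)→43700, (A,merge)→74050 …(+1); best=5500 via (C,hash)
  {ABCD}: card=30000; try (D,hash)→17180, (A,hash)→23760, (D,merge)→156460, (A,merge)→232010, (D,nl)→1205500, (A,nl)→3754760; best=17180 via (D,hash)

17180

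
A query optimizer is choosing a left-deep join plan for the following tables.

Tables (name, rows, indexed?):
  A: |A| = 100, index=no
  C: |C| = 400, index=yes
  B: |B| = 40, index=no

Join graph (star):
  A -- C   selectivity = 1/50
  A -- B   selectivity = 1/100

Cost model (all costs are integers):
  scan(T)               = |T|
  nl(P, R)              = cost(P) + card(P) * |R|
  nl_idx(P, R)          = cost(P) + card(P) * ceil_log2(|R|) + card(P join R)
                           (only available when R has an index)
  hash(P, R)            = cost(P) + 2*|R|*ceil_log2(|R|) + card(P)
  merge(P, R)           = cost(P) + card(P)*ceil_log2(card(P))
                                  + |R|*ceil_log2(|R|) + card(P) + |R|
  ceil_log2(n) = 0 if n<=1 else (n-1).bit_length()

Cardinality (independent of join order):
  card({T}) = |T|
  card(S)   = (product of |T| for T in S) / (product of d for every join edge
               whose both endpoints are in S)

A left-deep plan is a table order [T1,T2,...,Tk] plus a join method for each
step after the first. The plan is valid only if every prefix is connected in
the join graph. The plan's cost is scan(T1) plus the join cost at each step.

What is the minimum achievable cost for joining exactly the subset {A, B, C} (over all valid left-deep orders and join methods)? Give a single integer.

1360

Selinger DP over subsets of {A,B,C}:
  {A}: scan cost=100, card=100
  {C}: scan cost=400, card=400
  {B}: scan cost=40, card=40
  {AC}: card=800; try (C,nl_idx)→1800, (A,hash)→2200, (C,merge)→4900, (A,merge)→5200, (C,hash)→7400, (C,nl)→40100 …(+1); best=1800 via (C,nl_idx)
  {AB}: card=40; try (B,hash)→680, (A,merge)→1120, (B,merge)→1180, (A,hash)→1480, (A,nl)→4040, (B,nl)→4100; best=680 via (B,hash)
  {ABC}: card=320; try (C,nl_idx)→1360, (B,hash)→3080, (C,merge)→4960, (C,hash)→7920, (B,merge)→10880, (C,nl)→16680 …(+1); best=1360 via (C,nl_idx)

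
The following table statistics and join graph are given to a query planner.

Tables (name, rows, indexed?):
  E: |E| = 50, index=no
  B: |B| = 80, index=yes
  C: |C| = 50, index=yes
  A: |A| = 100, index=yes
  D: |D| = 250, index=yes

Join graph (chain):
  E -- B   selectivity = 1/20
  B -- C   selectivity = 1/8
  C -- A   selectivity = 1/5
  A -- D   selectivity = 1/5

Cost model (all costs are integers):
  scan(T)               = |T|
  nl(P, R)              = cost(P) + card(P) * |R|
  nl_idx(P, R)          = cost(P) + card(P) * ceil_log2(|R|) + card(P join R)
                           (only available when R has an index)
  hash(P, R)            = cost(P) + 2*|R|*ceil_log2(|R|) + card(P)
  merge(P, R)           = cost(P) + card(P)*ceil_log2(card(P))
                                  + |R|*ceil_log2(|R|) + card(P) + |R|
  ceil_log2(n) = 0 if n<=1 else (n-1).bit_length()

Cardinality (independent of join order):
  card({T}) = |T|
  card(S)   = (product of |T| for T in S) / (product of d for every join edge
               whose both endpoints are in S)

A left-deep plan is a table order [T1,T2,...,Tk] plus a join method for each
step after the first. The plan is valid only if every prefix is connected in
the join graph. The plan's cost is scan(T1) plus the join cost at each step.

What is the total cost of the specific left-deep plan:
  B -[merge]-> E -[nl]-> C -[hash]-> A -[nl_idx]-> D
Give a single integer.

step 1: scan B: cost=80, card=80
step 2: join E via merge
    card(P join E) = 80*50/(20) = 200
    cost = 80 + 80*7 + 50*6 + 80 + 50 = 1070
step 3: join C via nl
    card(P join C) = 200*50/(8) = 1250
    cost = 1070 + 200*50 = 11070
step 4: join A via hash
    card(P join A) = 1250*100/(5) = 25000
    cost = 11070 + 2*100*7 + 1250 = 13720
step 5: join D via nl_idx
    card(P join D) = 25000*250/(5) = 1250000
    cost = 13720 + 25000*8 + 1250000 = 1463720

1463720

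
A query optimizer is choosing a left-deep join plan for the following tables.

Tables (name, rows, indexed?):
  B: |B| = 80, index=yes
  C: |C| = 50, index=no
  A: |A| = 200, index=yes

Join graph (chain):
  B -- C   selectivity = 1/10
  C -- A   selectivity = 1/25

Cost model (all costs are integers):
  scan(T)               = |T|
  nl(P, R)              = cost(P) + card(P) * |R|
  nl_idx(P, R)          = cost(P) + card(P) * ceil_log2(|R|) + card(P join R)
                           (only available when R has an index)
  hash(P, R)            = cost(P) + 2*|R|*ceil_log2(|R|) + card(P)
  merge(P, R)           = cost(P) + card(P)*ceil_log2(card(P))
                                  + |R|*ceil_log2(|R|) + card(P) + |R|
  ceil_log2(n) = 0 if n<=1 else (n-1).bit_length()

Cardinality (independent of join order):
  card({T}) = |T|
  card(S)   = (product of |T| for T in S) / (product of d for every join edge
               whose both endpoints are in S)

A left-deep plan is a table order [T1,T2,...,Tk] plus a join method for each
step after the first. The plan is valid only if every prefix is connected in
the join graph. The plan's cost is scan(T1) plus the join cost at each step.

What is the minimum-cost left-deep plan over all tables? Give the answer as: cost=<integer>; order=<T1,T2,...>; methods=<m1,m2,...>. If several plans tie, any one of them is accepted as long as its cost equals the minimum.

Selinger DP (subsets sized 1..n):
  {B}: scan cost=80, card=80
  {C}: scan cost=50, card=50
  {A}: scan cost=200, card=200
  {BC}: card=400; try (C,hash)→760, (B,nl_idx)→800, (B,merge)→1040, (C,merge)→1070, (B,hash)→1220, (B,nl)→4050 …(+1); best=760 via (C,hash)
  {AC}: card=400; try (A,nl_idx)→850, (C,hash)→1000, (A,merge)→2200, (C,merge)→2350, (A,hash)→3300, (A,nl)→10050 …(+1); best=850 via (A,nl_idx)
  {ABC}: card=3200; try (B,hash)→2370, (A,hash)→4360, (B,merge)→5490, (A,merge)→6560, (B,nl_idx)→6850, (A,nl_idx)→7160 …(+2); best=2370 via (B,hash)

cost=2370; order=C,A,B; methods=nl_idx,hash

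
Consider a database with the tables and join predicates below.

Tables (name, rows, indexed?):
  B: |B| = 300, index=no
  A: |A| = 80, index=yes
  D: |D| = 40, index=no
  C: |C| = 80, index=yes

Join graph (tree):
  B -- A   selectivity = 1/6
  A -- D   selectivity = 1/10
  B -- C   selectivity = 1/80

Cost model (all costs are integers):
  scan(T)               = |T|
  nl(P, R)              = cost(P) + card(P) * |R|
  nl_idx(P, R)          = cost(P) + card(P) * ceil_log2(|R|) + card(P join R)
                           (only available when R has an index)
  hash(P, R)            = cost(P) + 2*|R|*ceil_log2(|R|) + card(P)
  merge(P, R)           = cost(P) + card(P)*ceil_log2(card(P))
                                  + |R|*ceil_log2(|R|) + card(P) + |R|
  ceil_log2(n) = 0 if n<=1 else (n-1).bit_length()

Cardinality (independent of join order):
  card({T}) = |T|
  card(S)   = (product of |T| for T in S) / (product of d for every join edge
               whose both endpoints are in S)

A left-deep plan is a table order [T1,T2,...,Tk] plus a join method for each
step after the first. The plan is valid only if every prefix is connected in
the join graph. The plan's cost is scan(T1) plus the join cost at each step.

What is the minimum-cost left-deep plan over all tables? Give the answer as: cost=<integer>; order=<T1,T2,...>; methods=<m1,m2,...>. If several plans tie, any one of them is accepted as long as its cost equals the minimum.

Selinger DP (subsets sized 1..n):
  {B}: scan cost=300, card=300
  {A}: scan cost=80, card=80
  {D}: scan cost=40, card=40
  {C}: scan cost=80, card=80
  {AB}: card=4000; try (A,hash)→1720, (B,merge)→3720, (A,merge)→3940, (B,hash)→5560, (A,nl_idx)→6400, (B,nl)→24080 …(+1); best=1720 via (A,hash)
  {BC}: card=300; try (C,hash)→1720, (C,nl_idx)→2700, (B,merge)→3720, (C,merge)→3940, (B,hash)→5560, (B,nl)→24080 …(+1); best=1720 via (C,hash)
  {AD}: card=320; try (D,hash)→640, (A,nl_idx)→640, (A,merge)→960, (D,merge)→1000, (A,hash)→1200, (A,nl)→3240 …(+1); best=640 via (D,hash)
  {ABD}: card=16000; try (D,hash)→6200, (B,hash)→6360, (B,merge)→6840, (D,merge)→54000, (B,nl)→96640, (D,nl)→161720; best=6200 via (D,hash)
  {ABC}: card=4000; try (A,hash)→3140, (A,merge)→5360, (C,hash)→6840, (A,nl_idx)→7820, (A,nl)→25720, (C,nl_idx)→33720 …(+2); best=3140 via (A,hash)
  {ABCD}: card=16000; try (D,hash)→7620, (C,hash)→23320, (D,merge)→55420, (C,nl_idx)→134200, (D,nl)→163140, (C,merge)→246840 …(+1); best=7620 via (D,hash)

cost=7620; order=B,C,A,D; methods=hash,hash,hash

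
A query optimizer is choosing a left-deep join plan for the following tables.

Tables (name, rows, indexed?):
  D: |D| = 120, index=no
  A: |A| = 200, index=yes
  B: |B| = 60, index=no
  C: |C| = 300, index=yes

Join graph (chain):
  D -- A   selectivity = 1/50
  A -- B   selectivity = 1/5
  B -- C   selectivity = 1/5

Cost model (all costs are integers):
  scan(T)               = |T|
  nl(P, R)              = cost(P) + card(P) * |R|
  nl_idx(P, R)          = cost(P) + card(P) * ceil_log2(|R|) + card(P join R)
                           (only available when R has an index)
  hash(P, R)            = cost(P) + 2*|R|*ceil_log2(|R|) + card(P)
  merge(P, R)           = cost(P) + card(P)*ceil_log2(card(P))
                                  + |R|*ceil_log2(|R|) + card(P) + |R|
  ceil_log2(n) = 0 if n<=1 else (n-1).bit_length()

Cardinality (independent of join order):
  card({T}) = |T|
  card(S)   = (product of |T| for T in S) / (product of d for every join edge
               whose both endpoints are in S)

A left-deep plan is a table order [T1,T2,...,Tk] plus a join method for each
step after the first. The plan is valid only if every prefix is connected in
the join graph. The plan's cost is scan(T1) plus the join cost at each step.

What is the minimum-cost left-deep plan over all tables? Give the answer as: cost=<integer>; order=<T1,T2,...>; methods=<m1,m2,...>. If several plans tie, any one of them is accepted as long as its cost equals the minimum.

cost=13920; order=D,A,B,C; methods=nl_idx,hash,hash

Selinger DP (subsets sized 1..n):
  {D}: scan cost=120, card=120
  {A}: scan cost=200, card=200
  {B}: scan cost=60, card=60
  {C}: scan cost=300, card=300
  {AD}: card=480; try (A,nl_idx)→1560, (D,hash)→2080, (A,merge)→2880, (D,merge)→2960, (A,hash)→3440, (A,nl)→24120 …(+1); best=1560 via (A,nl_idx)
  {AB}: card=2400; try (B,hash)→1120, (A,merge)→2280, (B,merge)→2420, (A,nl_idx)→2940, (A,hash)→3320, (A,nl)→12060 …(+1); best=1120 via (B,hash)
  {BC}: card=3600; try (B,hash)→1320, (C,merge)→3480, (B,merge)→3720, (C,nl_idx)→4200, (C,hash)→5520, (C,nl)→18060 …(+1); best=1320 via (B,hash)
  {ABD}: card=5760; try (B,hash)→2760, (D,hash)→5200, (B,merge)→6780, (B,nl)→30360, (D,merge)→33280, (D,nl)→289120; best=2760 via (B,hash)
  {ABC}: card=144000; try (A,hash)→8120, (C,hash)→8920, (C,merge)→35320, (A,merge)→49920, (C,nl_idx)→166720, (A,nl_idx)→174120 …(+2); best=8120 via (A,hash)
  {ABCD}: card=345600; try (C,hash)→13920, (C,merge)→86400, (D,hash)→153800, (C,nl_idx)→400200, (C,nl)→1730760, (D,merge)→2745080 …(+1); best=13920 via (C,hash)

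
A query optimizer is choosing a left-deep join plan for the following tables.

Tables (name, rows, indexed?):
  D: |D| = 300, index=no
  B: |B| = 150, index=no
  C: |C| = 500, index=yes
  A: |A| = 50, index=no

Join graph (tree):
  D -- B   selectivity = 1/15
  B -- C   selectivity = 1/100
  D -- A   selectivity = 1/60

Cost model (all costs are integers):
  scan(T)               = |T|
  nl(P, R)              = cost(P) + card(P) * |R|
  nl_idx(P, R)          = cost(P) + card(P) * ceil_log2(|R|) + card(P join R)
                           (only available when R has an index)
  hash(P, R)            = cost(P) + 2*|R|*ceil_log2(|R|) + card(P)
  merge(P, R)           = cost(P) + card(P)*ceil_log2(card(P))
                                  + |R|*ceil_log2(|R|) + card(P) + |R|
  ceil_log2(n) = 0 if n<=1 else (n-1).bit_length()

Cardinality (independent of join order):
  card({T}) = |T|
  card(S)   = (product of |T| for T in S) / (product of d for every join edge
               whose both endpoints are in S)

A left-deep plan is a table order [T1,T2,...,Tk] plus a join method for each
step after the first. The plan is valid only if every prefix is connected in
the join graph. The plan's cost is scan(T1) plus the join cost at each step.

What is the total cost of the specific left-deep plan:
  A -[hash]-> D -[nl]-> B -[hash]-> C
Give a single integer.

54500

step 1: scan A: cost=50, card=50
step 2: join D via hash
    card(P join D) = 50*300/(60) = 250
    cost = 50 + 2*300*9 + 50 = 5500
step 3: join B via nl
    card(P join B) = 250*150/(15) = 2500
    cost = 5500 + 250*150 = 43000
step 4: join C via hash
    card(P join C) = 2500*500/(100) = 12500
    cost = 43000 + 2*500*9 + 2500 = 54500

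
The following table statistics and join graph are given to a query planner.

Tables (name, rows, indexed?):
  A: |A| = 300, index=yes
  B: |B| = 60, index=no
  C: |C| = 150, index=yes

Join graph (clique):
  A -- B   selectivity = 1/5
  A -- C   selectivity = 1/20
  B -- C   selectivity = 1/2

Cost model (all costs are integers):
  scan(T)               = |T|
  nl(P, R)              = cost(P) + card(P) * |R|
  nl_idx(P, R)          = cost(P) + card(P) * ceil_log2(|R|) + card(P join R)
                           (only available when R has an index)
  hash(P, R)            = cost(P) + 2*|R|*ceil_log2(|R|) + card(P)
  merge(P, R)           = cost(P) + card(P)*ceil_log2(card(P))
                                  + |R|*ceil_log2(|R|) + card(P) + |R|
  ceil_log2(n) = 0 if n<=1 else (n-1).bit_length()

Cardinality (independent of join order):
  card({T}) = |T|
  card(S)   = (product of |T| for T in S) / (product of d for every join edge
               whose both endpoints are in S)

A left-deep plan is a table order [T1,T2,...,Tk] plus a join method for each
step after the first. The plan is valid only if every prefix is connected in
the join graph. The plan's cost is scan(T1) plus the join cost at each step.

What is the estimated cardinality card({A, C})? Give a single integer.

2250

Tables in S: A(300), C(150)
Edges inside S: A-C(d=20)
numerator = 300 * 150 = 45000
denominator = 20 = 20
card(S) = 45000 / 20 = 2250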